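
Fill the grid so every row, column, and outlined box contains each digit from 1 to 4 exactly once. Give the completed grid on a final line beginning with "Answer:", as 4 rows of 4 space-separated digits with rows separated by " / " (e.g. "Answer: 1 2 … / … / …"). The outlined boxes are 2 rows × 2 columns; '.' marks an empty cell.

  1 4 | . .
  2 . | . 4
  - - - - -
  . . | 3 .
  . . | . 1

Step 1. [r3c4∈{2}] r3c4's peers cover all but 2 ⇒ r3c4=2.
Step 2. [r4c1∈{3,4}] r4c1 is the only open cell in col 1 admitting 3, so r4c1=3.
Step 3. [r3c2∈{1}] r3c2 is down to just 1. So r3c2=1.
Step 4. [r4c2∈{2}] only 2 remains possible at r4c2. So r4c2=2.
Step 5. [r1c4∈{3}] r1c4's peers cover all but 3, so r1c4=3.
Step 6. [r4c3∈{4}] nothing but 4 survives at r4c3 ⇒ r4c3=4.
Step 7. [r2c3∈{1}] only 1 remains possible at r2c3. So r2c3=1.
Step 8. [r1c3∈{2}] r1c3 is down to just 2 ⇒ r1c3=2.
Step 9. [r2c2∈{3}] r2c2's peers cover all but 3, so r2c2=3.
Step 10. [r3c1∈{4}] only 4 remains possible at r3c1 ⇒ r3c1=4.

Answer: 1 4 2 3 / 2 3 1 4 / 4 1 3 2 / 3 2 4 1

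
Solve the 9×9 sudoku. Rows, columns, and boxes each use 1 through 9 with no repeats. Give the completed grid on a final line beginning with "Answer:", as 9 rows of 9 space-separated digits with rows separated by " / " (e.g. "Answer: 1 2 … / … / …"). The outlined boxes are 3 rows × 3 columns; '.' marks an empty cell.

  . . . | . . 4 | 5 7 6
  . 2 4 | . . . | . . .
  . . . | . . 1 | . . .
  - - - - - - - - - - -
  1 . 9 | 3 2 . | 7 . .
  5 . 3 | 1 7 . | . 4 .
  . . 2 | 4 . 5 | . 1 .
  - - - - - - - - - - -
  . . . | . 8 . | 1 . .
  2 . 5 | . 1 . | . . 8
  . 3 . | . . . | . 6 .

Step 1. [r3c2∈{5,6,7,8,9}] col 2 places 5 nowhere but r3c2. So r3c2=5.
Step 2. [r9c5∈{4,5,9}] col 5 places 4 nowhere but r9c5 ⇒ r9c5=4.
Step 3. [r7c1∈{4,6,7,9}] in col 1, 4 fits only at r7c1 ⇒ r7c1=4.
Step 4. [r1c4∈{2,8,9}] r1c4 is the only open cell in row 1 admitting 2. So r1c4=2.
Step 5. [r2c5∈{3,5,6,9}] across col 5, 5 lands solely at r2c5. So r2c5=5.
Step 6. [r3c9∈{2,3,4,9}] col 9 places 4 nowhere but r3c9, so r3c9=4.
Step 7. [r4c9∈{5}] nothing but 5 survives at r4c9, so r4c9=5.
Step 8. [r4c8∈{8}] nothing but 8 survives at r4c8, so r4c8=8.
Step 9. [r4c6∈{6}] r4c6 has the single candidate 6, so r4c6=6.
Step 10. [r3c5∈{3,6,9}] r3c5 is the only open cell in col 5 admitting 6 ⇒ r3c5=6.
Step 11. [r2c1∈{3,6,7,8,9}] in row 2, 6 fits only at r2c1 ⇒ r2c1=6.
Step 12. [r6c5∈{9}] only 9 remains possible at r6c5, so r6c5=9.
Step 13. [r7c8∈{2,3,5,9}] across col 8, 5 lands solely at r7c8, so r7c8=5.
Step 14. [r7c3∈{6,7}] 6 has one home in col 3: r7c3. So r7c3=6.
Step 15. [r9c3∈{1,7,8}] row 9 places 1 nowhere but r9c3, so r9c3=1.
Step 16. [r9c1∈{7,8,9}] in row 9, 8 fits only at r9c1, so r9c1=8.
Step 17. [r6c2∈{6,7,8}] r6c2 is the only open cell in row 6 admitting 8. So r6c2=8.
Step 18. [r3c8∈{2,3,9}] 2 has one home in col 8: r3c8, so r3c8=2.
Step 19. [r6c9∈{3}] r6c9's peers cover all but 3 ⇒ r6c9=3.
Step 20. [r7c6∈{2,3,7,9}] 3 has one home in row 7: r7c6. So r7c6=3.
Step 21. [r7c9∈{2,7,9}] 2 has one home in row 7: r7c9. So r7c9=2.
Step 22. [r9c7∈{9}] nothing but 9 survives at r9c7, so r9c7=9.
Step 23. [r2c8∈{3,9}] across col 8, 9 lands solely at r2c8 ⇒ r2c8=9.
Step 24. [r3c4∈{7,8,9}] 9 has one home in box 2: r3c4. So r3c4=9.
Step 25. [r7c4∈{7}] r7c4 has the single candidate 7, so r7c4=7.
Step 26. [r2c7∈{3,8}] across row 2, 3 lands solely at r2c7. So r2c7=3.
Step 27. [r3c3∈{7,8}] r3c3 is the only open cell in col 3 admitting 7. So r3c3=7.
Step 28. [r1c1∈{3,9}] in col 1, 9 fits only at r1c1. So r1c1=9.
Step 29. [r8c6∈{9}] r8c6's peers cover all but 9 ⇒ r8c6=9.
Step 30. [r2c4∈{8}] only 8 remains possible at r2c4, so r2c4=8.
Step 31. [r5c7∈{2,6}] r5c7 is the only open cell in row 5 admitting 2 ⇒ r5c7=2.
Step 32. [r8c8∈{3}] r8c8 is down to just 3 ⇒ r8c8=3.
Step 33. [r1c5∈{3}] r1c5's peers cover all but 3. So r1c5=3.
Step 34. [r2c6∈{7}] only 7 remains possible at r2c6, so r2c6=7.
Step 35. [r5c6∈{8}] nothing but 8 survives at r5c6 ⇒ r5c6=8.
Step 36. [r6c7∈{6}] r6c7 has the single candidate 6 ⇒ r6c7=6.
Step 37. [r3c7∈{8}] nothing but 8 survives at r3c7 ⇒ r3c7=8.
Step 38. [r6c1∈{7}] r6c1's peers cover all but 7 ⇒ r6c1=7.
Step 39. [r2c9∈{1}] r2c9 has the single candidate 1, so r2c9=1.
Step 40. [r5c2∈{6}] r5c2 is down to just 6 ⇒ r5c2=6.
Step 41. [r9c4∈{5}] nothing but 5 survives at r9c4 ⇒ r9c4=5.
Step 42. [r9c6∈{2}] r9c6 is down to just 2, so r9c6=2.
Step 43. [r8c4∈{6}] r8c4 is down to just 6 ⇒ r8c4=6.
Step 44. [r4c2∈{4}] r4c2 has the single candidate 4. So r4c2=4.
Step 45. [r9c9∈{7}] only 7 remains possible at r9c9 ⇒ r9c9=7.
Step 46. [r8c7∈{4}] r8c7 has the single candidate 4. So r8c7=4.
Step 47. [r3c1∈{3}] nothing but 3 survives at r3c1 ⇒ r3c1=3.
Step 48. [r1c2∈{1}] r1c2 has the single candidate 1, so r1c2=1.
Step 49. [r1c3∈{8}] r1c3 is down to just 8. So r1c3=8.
Step 50. [r7c2∈{9}] nothing but 9 survives at r7c2, so r7c2=9.
Step 51. [r8c2∈{7}] nothing but 7 survives at r8c2. So r8c2=7.
Step 52. [r5c9∈{9}] r5c9's peers cover all but 9 ⇒ r5c9=9.

Answer: 9 1 8 2 3 4 5 7 6 / 6 2 4 8 5 7 3 9 1 / 3 5 7 9 6 1 8 2 4 / 1 4 9 3 2 6 7 8 5 / 5 6 3 1 7 8 2 4 9 / 7 8 2 4 9 5 6 1 3 / 4 9 6 7 8 3 1 5 2 / 2 7 5 6 1 9 4 3 8 / 8 3 1 5 4 2 9 6 7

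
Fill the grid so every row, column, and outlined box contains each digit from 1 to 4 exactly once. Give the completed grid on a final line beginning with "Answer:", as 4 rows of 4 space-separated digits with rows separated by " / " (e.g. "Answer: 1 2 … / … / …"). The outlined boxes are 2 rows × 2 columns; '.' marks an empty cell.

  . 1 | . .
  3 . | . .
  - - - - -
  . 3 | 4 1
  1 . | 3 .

Step 1. [r1c3∈{2}] r1c3 is down to just 2. So r1c3=2.
Step 2. [r1c1∈{4}] r1c1 is down to just 4, so r1c1=4.
Step 3. [r3c1∈{2}] r3c1 is down to just 2. So r3c1=2.
Step 4. [r2c3∈{1}] r2c3's peers cover all but 1 ⇒ r2c3=1.
Step 5. [r1c4∈{3}] r1c4 has the single candidate 3, so r1c4=3.
Step 6. [r2c2∈{2}] r2c2 has the single candidate 2. So r2c2=2.
Step 7. [r4c4∈{2}] r4c4's peers cover all but 2, so r4c4=2.
Step 8. [r4c2∈{4}] only 4 remains possible at r4c2 ⇒ r4c2=4.
Step 9. [r2c4∈{4}] nothing but 4 survives at r2c4, so r2c4=4.

Answer: 4 1 2 3 / 3 2 1 4 / 2 3 4 1 / 1 4 3 2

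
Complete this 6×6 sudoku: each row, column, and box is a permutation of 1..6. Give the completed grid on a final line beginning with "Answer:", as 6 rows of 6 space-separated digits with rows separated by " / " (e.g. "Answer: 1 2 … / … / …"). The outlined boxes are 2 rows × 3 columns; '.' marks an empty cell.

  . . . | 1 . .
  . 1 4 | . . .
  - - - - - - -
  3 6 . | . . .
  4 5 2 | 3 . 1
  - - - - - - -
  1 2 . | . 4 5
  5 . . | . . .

Step 1. [r5c4∈{6}] r5c4 has the single candidate 6 ⇒ r5c4=6.
Step 2. [r1c6∈{2,3,4,6}] in row 1, 4 fits only at r1c6. So r1c6=4.
Step 3. [r2c6∈{2,3,6}] col 6 places 6 nowhere but r2c6, so r2c6=6.
Step 4. [r6c4∈{2}] r6c4 is down to just 2, so r6c4=2.
Step 5. [r2c5∈{2,3,5}] r2c5 is the only open cell in row 2 admitting 3. So r2c5=3.
Step 6. [r1c5∈{2,5}] across box 2, 2 lands solely at r1c5 ⇒ r1c5=2.
Step 7. [r5c3∈{3}] r5c3 is down to just 3. So r5c3=3.
Step 8. [r3c4∈{4,5}] across row 3, 4 lands solely at r3c4. So r3c4=4.
Step 9. [r1c1∈{6}] nothing but 6 survives at r1c1, so r1c1=6.
Step 10. [r1c3∈{5}] nothing but 5 survives at r1c3. So r1c3=5.
Step 11. [r6c6∈{3}] r6c6 is down to just 3, so r6c6=3.
Step 12. [r2c4∈{5}] r2c4's peers cover all but 5, so r2c4=5.
Step 13. [r4c5∈{6}] r4c5 has the single candidate 6, so r4c5=6.
Step 14. [r3c3∈{1}] only 1 remains possible at r3c3, so r3c3=1.
Step 15. [r6c2∈{4}] nothing but 4 survives at r6c2. So r6c2=4.
Step 16. [r2c1∈{2}] r2c1 has the single candidate 2, so r2c1=2.
Step 17. [r3c5∈{5}] nothing but 5 survives at r3c5, so r3c5=5.
Step 18. [r3c6∈{2}] r3c6 is down to just 2 ⇒ r3c6=2.
Step 19. [r6c3∈{6}] nothing but 6 survives at r6c3, so r6c3=6.
Step 20. [r1c2∈{3}] only 3 remains possible at r1c2, so r1c2=3.
Step 21. [r6c5∈{1}] nothing but 1 survives at r6c5. So r6c5=1.

Answer: 6 3 5 1 2 4 / 2 1 4 5 3 6 / 3 6 1 4 5 2 / 4 5 2 3 6 1 / 1 2 3 6 4 5 / 5 4 6 2 1 3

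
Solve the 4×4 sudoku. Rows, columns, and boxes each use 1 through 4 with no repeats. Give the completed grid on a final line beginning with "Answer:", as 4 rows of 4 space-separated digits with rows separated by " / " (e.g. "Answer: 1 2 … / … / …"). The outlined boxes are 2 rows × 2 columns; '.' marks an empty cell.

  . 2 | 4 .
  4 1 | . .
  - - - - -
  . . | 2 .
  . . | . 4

Step 1. [r4c2∈{3}] r4c2's peers cover all but 3, so r4c2=3.
Step 2. [r3c4∈{1,3}] in row 3, 3 fits only at r3c4, so r3c4=3.
Step 3. [r4c1∈{1,2}] 2 has one home in row 4: r4c1 ⇒ r4c1=2.
Step 4. [r3c1∈{1}] r3c1's peers cover all but 1 ⇒ r3c1=1.
Step 5. [r1c4∈{1}] r1c4 is down to just 1. So r1c4=1.
Step 6. [r4c3∈{1}] only 1 remains possible at r4c3 ⇒ r4c3=1.
Step 7. [r1c1∈{3}] r1c1 is down to just 3. So r1c1=3.
Step 8. [r2c3∈{3}] r2c3 has the single candidate 3. So r2c3=3.
Step 9. [r2c4∈{2}] r2c4 has the single candidate 2 ⇒ r2c4=2.
Step 10. [r3c2∈{4}] r3c2 has the single candidate 4 ⇒ r3c2=4.

Answer: 3 2 4 1 / 4 1 3 2 / 1 4 2 3 / 2 3 1 4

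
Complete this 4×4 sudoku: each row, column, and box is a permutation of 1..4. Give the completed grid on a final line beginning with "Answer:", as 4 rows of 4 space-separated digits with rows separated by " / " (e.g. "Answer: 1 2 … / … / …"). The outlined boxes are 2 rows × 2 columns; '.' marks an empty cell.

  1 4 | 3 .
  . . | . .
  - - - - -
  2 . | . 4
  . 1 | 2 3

Step 1. [r2c4∈{1,2}] in col 4, 1 fits only at r2c4, so r2c4=1.
Step 2. [r2c1∈{3}] r2c1 has the single candidate 3. So r2c1=3.
Step 3. [r1c4∈{2}] nothing but 2 survives at r1c4. So r1c4=2.
Step 4. [r2c2∈{2}] nothing but 2 survives at r2c2 ⇒ r2c2=2.
Step 5. [r3c2∈{3}] nothing but 3 survives at r3c2, so r3c2=3.
Step 6. [r2c3∈{4}] nothing but 4 survives at r2c3, so r2c3=4.
Step 7. [r3c3∈{1}] nothing but 1 survives at r3c3. So r3c3=1.
Step 8. [r4c1∈{4}] r4c1 has the single candidate 4 ⇒ r4c1=4.

Answer: 1 4 3 2 / 3 2 4 1 / 2 3 1 4 / 4 1 2 3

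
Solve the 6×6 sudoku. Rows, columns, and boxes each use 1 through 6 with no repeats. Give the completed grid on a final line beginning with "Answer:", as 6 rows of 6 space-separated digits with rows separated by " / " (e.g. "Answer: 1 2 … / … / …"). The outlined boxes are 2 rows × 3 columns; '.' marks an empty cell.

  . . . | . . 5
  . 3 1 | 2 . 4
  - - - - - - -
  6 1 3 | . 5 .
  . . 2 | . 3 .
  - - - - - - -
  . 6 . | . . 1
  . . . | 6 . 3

Step 1. [r5c1∈{2,3,4,5}] row 5 places 3 nowhere but r5c1. So r5c1=3.
Step 2. [r6c1∈{1,2,4,5}] in row 6, 1 fits only at r6c1, so r6c1=1.
Step 3. [r6c2∈{2,4,5}] across box 5, 2 lands solely at r6c2, so r6c2=2.
Step 4. [r6c5∈{4}] nothing but 4 survives at r6c5. So r6c5=4.
Step 5. [r1c2∈{4}] nothing but 4 survives at r1c2, so r1c2=4.
Step 6. [r4c4∈{1,4}] row 4 places 1 nowhere but r4c4 ⇒ r4c4=1.
Step 7. [r5c3∈{4,5}] 4 has one home in row 5: r5c3. So r5c3=4.
Step 8. [r1c5∈{1,6}] 1 has one home in row 1: r1c5 ⇒ r1c5=1.
Step 9. [r2c1∈{5}] only 5 remains possible at r2c1 ⇒ r2c1=5.
Step 10. [r4c6∈{6}] only 6 remains possible at r4c6, so r4c6=6.
Step 11. [r5c4∈{5}] r5c4 has the single candidate 5. So r5c4=5.
Step 12. [r1c3∈{6}] only 6 remains possible at r1c3. So r1c3=6.
Step 13. [r2c5∈{6}] r2c5's peers cover all but 6, so r2c5=6.
Step 14. [r1c1∈{2}] r1c1 is down to just 2, so r1c1=2.
Step 15. [r6c3∈{5}] only 5 remains possible at r6c3 ⇒ r6c3=5.
Step 16. [r4c2∈{5}] nothing but 5 survives at r4c2, so r4c2=5.
Step 17. [r3c6∈{2}] r3c6 has the single candidate 2. So r3c6=2.
Step 18. [r5c5∈{2}] r5c5 has the single candidate 2 ⇒ r5c5=2.
Step 19. [r3c4∈{4}] r3c4 is down to just 4, so r3c4=4.
Step 20. [r1c4∈{3}] only 3 remains possible at r1c4, so r1c4=3.
Step 21. [r4c1∈{4}] r4c1's peers cover all but 4. So r4c1=4.

Answer: 2 4 6 3 1 5 / 5 3 1 2 6 4 / 6 1 3 4 5 2 / 4 5 2 1 3 6 / 3 6 4 5 2 1 / 1 2 5 6 4 3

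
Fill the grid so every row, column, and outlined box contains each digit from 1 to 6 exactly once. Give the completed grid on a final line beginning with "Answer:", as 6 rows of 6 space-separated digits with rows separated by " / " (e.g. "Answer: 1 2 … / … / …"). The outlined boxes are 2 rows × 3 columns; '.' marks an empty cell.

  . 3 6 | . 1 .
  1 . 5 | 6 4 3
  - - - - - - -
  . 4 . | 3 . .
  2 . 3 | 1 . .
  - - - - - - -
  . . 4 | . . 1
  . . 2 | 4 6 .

Step 1. [r6c6∈{5}] nothing but 5 survives at r6c6. So r6c6=5.
Step 2. [r4c5∈{5}] r4c5 is down to just 5, so r4c5=5.
Step 3. [r4c2∈{6}] only 6 remains possible at r4c2 ⇒ r4c2=6.
Step 4. [r5c4∈{2}] nothing but 2 survives at r5c4 ⇒ r5c4=2.
Step 5. [r5c1∈{3,5,6}] row 5 places 6 nowhere but r5c1 ⇒ r5c1=6.
Step 6. [r1c6∈{2}] only 2 remains possible at r1c6. So r1c6=2.
Step 7. [r1c1∈{4}] nothing but 4 survives at r1c1. So r1c1=4.
Step 8. [r5c2∈{5}] nothing but 5 survives at r5c2 ⇒ r5c2=5.
Step 9. [r5c5∈{3}] r5c5's peers cover all but 3, so r5c5=3.
Step 10. [r3c5∈{2}] nothing but 2 survives at r3c5 ⇒ r3c5=2.
Step 11. [r2c2∈{2}] r2c2 is down to just 2. So r2c2=2.
Step 12. [r3c3∈{1}] r3c3 has the single candidate 1. So r3c3=1.
Step 13. [r3c6∈{6}] nothing but 6 survives at r3c6, so r3c6=6.
Step 14. [r1c4∈{5}] r1c4 has the single candidate 5 ⇒ r1c4=5.
Step 15. [r3c1∈{5}] only 5 remains possible at r3c1 ⇒ r3c1=5.
Step 16. [r6c1∈{3}] only 3 remains possible at r6c1, so r6c1=3.
Step 17. [r4c6∈{4}] nothing but 4 survives at r4c6. So r4c6=4.
Step 18. [r6c2∈{1}] r6c2 has the single candidate 1, so r6c2=1.

Answer: 4 3 6 5 1 2 / 1 2 5 6 4 3 / 5 4 1 3 2 6 / 2 6 3 1 5 4 / 6 5 4 2 3 1 / 3 1 2 4 6 5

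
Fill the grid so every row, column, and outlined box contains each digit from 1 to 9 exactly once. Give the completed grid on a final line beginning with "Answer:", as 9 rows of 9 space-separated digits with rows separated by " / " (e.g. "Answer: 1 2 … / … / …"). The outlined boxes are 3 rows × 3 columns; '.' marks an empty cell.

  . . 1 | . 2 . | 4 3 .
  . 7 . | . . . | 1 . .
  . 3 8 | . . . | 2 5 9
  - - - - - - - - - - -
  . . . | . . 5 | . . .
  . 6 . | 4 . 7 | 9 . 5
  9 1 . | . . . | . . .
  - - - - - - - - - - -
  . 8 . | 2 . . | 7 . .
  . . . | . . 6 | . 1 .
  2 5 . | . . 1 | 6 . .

Step 1. [r4c9∈{1,2,3,4,6,7,8}] 1 has one home in col 9: r4c9. So r4c9=1.
Step 2. [r2c3∈{2,4,5,6,9}] r2c3 is the only open cell in row 2 admitting 2, so r2c3=2.
Step 3. [r5c3∈{3}] r5c3 has the single candidate 3 ⇒ r5c3=3.
Step 4. [r7c5∈{3,4,5,9}] 5 has one home in row 7: r7c5, so r7c5=5.
Step 5. [r3c6∈{4}] nothing but 4 survives at r3c6. So r3c6=4.
Step 6. [r2c1∈{4,5,6}] in row 2, 4 fits only at r2c1 ⇒ r2c1=4.
Step 7. [r2c4∈{3,5,6,8,9}] across row 2, 5 lands solely at r2c4. So r2c4=5.
Step 8. [r8c9∈{2,3,4,8}] r8c9 is the only open cell in row 8 admitting 2 ⇒ r8c9=2.
Step 9. [r1c9∈{6,7,8}] r1c9 is the only open cell in box 3 admitting 7 ⇒ r1c9=7.
Step 10. [r3c1∈{6}] nothing but 6 survives at r3c1. So r3c1=6.
Step 11. [r1c4∈{6,8,9}] r1c4 is the only open cell in row 1 admitting 6. So r1c4=6.
Step 12. [r1c6∈{8,9}] r1c6 is the only open cell in row 1 admitting 8. So r1c6=8.
Step 13. [r5c1∈{8}] r5c1 is down to just 8, so r5c1=8.
Step 14. [r4c1∈{7}] r4c1 is down to just 7 ⇒ r4c1=7.
Step 15. [r4c3∈{4}] r4c3 is down to just 4 ⇒ r4c3=4.
Step 16. [r6c8∈{2,4,6,7,8}] in row 6, 7 fits only at r6c8. So r6c8=7.
Step 17. [r6c9∈{3,4,6,8}] in row 6, 4 fits only at r6c9 ⇒ r6c9=4.
Step 18. [r7c9∈{3}] r7c9 has the single candidate 3. So r7c9=3.
Step 19. [r7c6∈{9}] r7c6's peers cover all but 9 ⇒ r7c6=9.
Step 20. [r9c9∈{8}] r9c9 has the single candidate 8. So r9c9=8.
Step 21. [r4c8∈{2,6,8}] in box 6, 6 fits only at r4c8. So r4c8=6.
Step 22. [r4c4∈{3,8,9}] across col 4, 9 lands solely at r4c4 ⇒ r4c4=9.
Step 23. [r6c5∈{3,6,8}] 6 has one home in row 6: r6c5, so r6c5=6.
Step 24. [r8c1∈{3}] r8c1 has the single candidate 3 ⇒ r8c1=3.
Step 25. [r3c4∈{1,7}] col 4 places 1 nowhere but r3c4 ⇒ r3c4=1.
Step 26. [r3c5∈{7}] nothing but 7 survives at r3c5. So r3c5=7.
Step 27. [r8c2∈{4,9}] in col 2, 4 fits only at r8c2, so r8c2=4.
Step 28. [r2c6∈{3}] r2c6's peers cover all but 3. So r2c6=3.
Step 29. [r8c5∈{8}] only 8 remains possible at r8c5 ⇒ r8c5=8.
Step 30. [r4c5∈{3}] r4c5 has the single candidate 3 ⇒ r4c5=3.
Step 31. [r8c4∈{7}] r8c4 has the single candidate 7. So r8c4=7.
Step 32. [r9c8∈{4,9}] 9 has one home in col 8: r9c8. So r9c8=9.
Step 33. [r6c7∈{3,8}] r6c7 is the only open cell in row 6 admitting 3. So r6c7=3.
Step 34. [r1c1∈{5}] nothing but 5 survives at r1c1, so r1c1=5.
Step 35. [r9c4∈{3}] only 3 remains possible at r9c4. So r9c4=3.
Step 36. [r7c8∈{4}] r7c8 is down to just 4 ⇒ r7c8=4.
Step 37. [r9c5∈{4}] nothing but 4 survives at r9c5. So r9c5=4.
Step 38. [r2c8∈{8}] only 8 remains possible at r2c8. So r2c8=8.
Step 39. [r4c2∈{2}] only 2 remains possible at r4c2, so r4c2=2.
Step 40. [r1c2∈{9}] nothing but 9 survives at r1c2. So r1c2=9.
Step 41. [r2c5∈{9}] nothing but 9 survives at r2c5. So r2c5=9.
Step 42. [r6c4∈{8}] r6c4's peers cover all but 8, so r6c4=8.
Step 43. [r8c3∈{9}] r8c3's peers cover all but 9, so r8c3=9.
Step 44. [r5c8∈{2}] r5c8's peers cover all but 2, so r5c8=2.
Step 45. [r6c6∈{2}] nothing but 2 survives at r6c6 ⇒ r6c6=2.
Step 46. [r8c7∈{5}] r8c7 has the single candidate 5. So r8c7=5.
Step 47. [r2c9∈{6}] r2c9 has the single candidate 6 ⇒ r2c9=6.
Step 48. [r9c3∈{7}] r9c3 is down to just 7. So r9c3=7.
Step 49. [r5c5∈{1}] only 1 remains possible at r5c5. So r5c5=1.
Step 50. [r7c3∈{6}] r7c3 has the single candidate 6, so r7c3=6.
Step 51. [r6c3∈{5}] r6c3 is down to just 5, so r6c3=5.
Step 52. [r7c1∈{1}] r7c1 is down to just 1 ⇒ r7c1=1.
Step 53. [r4c7∈{8}] r4c7's peers cover all but 8. So r4c7=8.

Answer: 5 9 1 6 2 8 4 3 7 / 4 7 2 5 9 3 1 8 6 / 6 3 8 1 7 4 2 5 9 / 7 2 4 9 3 5 8 6 1 / 8 6 3 4 1 7 9 2 5 / 9 1 5 8 6 2 3 7 4 / 1 8 6 2 5 9 7 4 3 / 3 4 9 7 8 6 5 1 2 / 2 5 7 3 4 1 6 9 8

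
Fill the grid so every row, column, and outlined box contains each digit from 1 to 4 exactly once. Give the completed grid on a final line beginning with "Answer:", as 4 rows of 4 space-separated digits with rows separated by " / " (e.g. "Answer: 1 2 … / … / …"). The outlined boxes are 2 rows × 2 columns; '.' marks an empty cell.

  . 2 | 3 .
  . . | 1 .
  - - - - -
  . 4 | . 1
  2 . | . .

Step 1. [r1c4∈{4}] only 4 remains possible at r1c4. So r1c4=4.
Step 2. [r3c1∈{3}] nothing but 3 survives at r3c1 ⇒ r3c1=3.
Step 3. [r1c1∈{1}] r1c1 has the single candidate 1, so r1c1=1.
Step 4. [r4c2∈{1}] r4c2's peers cover all but 1, so r4c2=1.
Step 5. [r2c1∈{4}] only 4 remains possible at r2c1 ⇒ r2c1=4.
Step 6. [r2c4∈{2}] r2c4 is down to just 2. So r2c4=2.
Step 7. [r3c3∈{2}] r3c3 has the single candidate 2, so r3c3=2.
Step 8. [r4c3∈{4}] only 4 remains possible at r4c3. So r4c3=4.
Step 9. [r4c4∈{3}] r4c4 is down to just 3. So r4c4=3.
Step 10. [r2c2∈{3}] r2c2 is down to just 3 ⇒ r2c2=3.

Answer: 1 2 3 4 / 4 3 1 2 / 3 4 2 1 / 2 1 4 3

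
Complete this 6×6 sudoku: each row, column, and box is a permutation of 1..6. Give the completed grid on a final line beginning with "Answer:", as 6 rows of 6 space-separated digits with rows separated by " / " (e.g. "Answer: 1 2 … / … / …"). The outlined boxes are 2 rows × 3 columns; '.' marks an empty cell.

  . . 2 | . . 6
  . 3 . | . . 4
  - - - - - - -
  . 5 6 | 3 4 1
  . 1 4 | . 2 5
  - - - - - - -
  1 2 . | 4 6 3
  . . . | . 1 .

Step 1. [r6c4∈{2,5}] in box 6, 5 fits only at r6c4 ⇒ r6c4=5.
Step 2. [r2c5∈{5}] r2c5 is down to just 5, so r2c5=5.
Step 3. [r1c2∈{4}] r1c2 has the single candidate 4 ⇒ r1c2=4.
Step 4. [r6c1∈{3,4,6}] in row 6, 4 fits only at r6c1 ⇒ r6c1=4.
Step 5. [r1c4∈{1}] nothing but 1 survives at r1c4, so r1c4=1.
Step 6. [r2c1∈{6}] r2c1 is down to just 6 ⇒ r2c1=6.
Step 7. [r6c3∈{3}] r6c3 is down to just 3, so r6c3=3.
Step 8. [r2c3∈{1}] r2c3 is down to just 1 ⇒ r2c3=1.
Step 9. [r4c1∈{3}] r4c1 has the single candidate 3 ⇒ r4c1=3.
Step 10. [r5c3∈{5}] nothing but 5 survives at r5c3. So r5c3=5.
Step 11. [r6c2∈{6}] r6c2 has the single candidate 6. So r6c2=6.
Step 12. [r4c4∈{6}] r4c4 has the single candidate 6. So r4c4=6.
Step 13. [r2c4∈{2}] only 2 remains possible at r2c4. So r2c4=2.
Step 14. [r6c6∈{2}] only 2 remains possible at r6c6 ⇒ r6c6=2.
Step 15. [r1c5∈{3}] only 3 remains possible at r1c5 ⇒ r1c5=3.
Step 16. [r1c1∈{5}] nothing but 5 survives at r1c1, so r1c1=5.
Step 17. [r3c1∈{2}] only 2 remains possible at r3c1 ⇒ r3c1=2.

Answer: 5 4 2 1 3 6 / 6 3 1 2 5 4 / 2 5 6 3 4 1 / 3 1 4 6 2 5 / 1 2 5 4 6 3 / 4 6 3 5 1 2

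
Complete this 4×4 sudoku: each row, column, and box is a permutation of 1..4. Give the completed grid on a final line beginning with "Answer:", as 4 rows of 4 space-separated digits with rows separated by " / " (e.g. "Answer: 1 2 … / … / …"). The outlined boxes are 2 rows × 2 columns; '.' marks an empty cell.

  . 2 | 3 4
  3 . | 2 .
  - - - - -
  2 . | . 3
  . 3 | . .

Step 1. [r4c1∈{1,4}] col 1 places 4 nowhere but r4c1. So r4c1=4.
Step 2. [r2c4∈{1}] r2c4's peers cover all but 1, so r2c4=1.
Step 3. [r3c2∈{1}] r3c2's peers cover all but 1 ⇒ r3c2=1.
Step 4. [r3c3∈{4}] r3c3's peers cover all but 4, so r3c3=4.
Step 5. [r1c1∈{1}] r1c1 has the single candidate 1. So r1c1=1.
Step 6. [r4c4∈{2}] nothing but 2 survives at r4c4, so r4c4=2.
Step 7. [r4c3∈{1}] only 1 remains possible at r4c3, so r4c3=1.
Step 8. [r2c2∈{4}] nothing but 4 survives at r2c2, so r2c2=4.

Answer: 1 2 3 4 / 3 4 2 1 / 2 1 4 3 / 4 3 1 2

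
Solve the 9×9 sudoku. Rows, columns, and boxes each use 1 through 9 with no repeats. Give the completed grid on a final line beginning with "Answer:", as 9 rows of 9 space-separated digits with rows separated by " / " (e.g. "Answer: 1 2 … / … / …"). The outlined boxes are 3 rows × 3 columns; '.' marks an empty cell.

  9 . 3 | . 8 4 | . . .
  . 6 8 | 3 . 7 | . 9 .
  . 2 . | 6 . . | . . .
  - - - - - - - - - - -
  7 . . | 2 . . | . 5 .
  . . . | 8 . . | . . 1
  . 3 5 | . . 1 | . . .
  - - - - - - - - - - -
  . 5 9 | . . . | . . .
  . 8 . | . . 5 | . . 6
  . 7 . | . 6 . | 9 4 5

Step 1. [r9c4∈{1}] r9c4 is down to just 1. So r9c4=1.
Step 2. [r5c5∈{3,4,5,7,9}] row 5 places 5 nowhere but r5c5. So r5c5=5.
Step 3. [r9c3∈{2}] only 2 remains possible at r9c3. So r9c3=2.
Step 4. [r7c6∈{2,3,8}] r7c6 is the only open cell in col 6 admitting 2. So r7c6=2.
Step 5. [r6c1∈{2,4,6,8}] 8 has one home in col 1: r6c1 ⇒ r6c1=8.
Step 6. [r1c2∈{1}] r1c2 has the single candidate 1. So r1c2=1.
Step 7. [r3c3∈{4,7}] r3c3 is the only open cell in col 3 admitting 7. So r3c3=7.
Step 8. [r5c1∈{2,4,6}] col 1 places 2 nowhere but r5c1 ⇒ r5c1=2.
Step 9. [r7c1∈{1,3,4,6}] across row 7, 6 lands solely at r7c1. So r7c1=6.
Step 10. [r8c1∈{1,3,4}] in col 1, 1 fits only at r8c1 ⇒ r8c1=1.
Step 11. [r8c3∈{4}] r8c3 has the single candidate 4, so r8c3=4.
Step 12. [r5c3∈{6}] nothing but 6 survives at r5c3, so r5c3=6.
Step 13. [r2c5∈{1,2}] across col 5, 2 lands solely at r2c5, so r2c5=2.
Step 14. [r2c9∈{4}] r2c9 has the single candidate 4. So r2c9=4.
Step 15. [r2c7∈{1,5}] row 2 places 1 nowhere but r2c7 ⇒ r2c7=1.
Step 16. [r4c6∈{3,6,9}] col 6 places 6 nowhere but r4c6 ⇒ r4c6=6.
Step 17. [r7c8∈{1,3,7,8}] 1 has one home in row 7: r7c8. So r7c8=1.
Step 18. [r3c8∈{3,8}] across col 8, 8 lands solely at r3c8 ⇒ r3c8=8.
Step 19. [r3c9∈{3}] r3c9 is down to just 3 ⇒ r3c9=3.
Step 20. [r3c7∈{5}] r3c7 has the single candidate 5, so r3c7=5.
Step 21. [r3c6∈{9}] nothing but 9 survives at r3c6, so r3c6=9.
Step 22. [r5c6∈{3}] nothing but 3 survives at r5c6 ⇒ r5c6=3.
Step 23. [r5c8∈{7}] r5c8's peers cover all but 7 ⇒ r5c8=7.
Step 24. [r4c7∈{3,4,8}] r4c7 is the only open cell in row 4 admitting 3, so r4c7=3.
Step 25. [r7c5∈{3,4,7}] across row 7, 3 lands solely at r7c5. So r7c5=3.
Step 26. [r4c9∈{8,9}] across row 4, 8 lands solely at r4c9. So r4c9=8.
Step 27. [r7c9∈{7}] only 7 remains possible at r7c9. So r7c9=7.
Step 28. [r1c9∈{2}] r1c9 has the single candidate 2 ⇒ r1c9=2.
Step 29. [r8c7∈{2}] only 2 remains possible at r8c7 ⇒ r8c7=2.
Step 30. [r5c7∈{4}] only 4 remains possible at r5c7. So r5c7=4.
Step 31. [r1c8∈{6}] r1c8's peers cover all but 6 ⇒ r1c8=6.
Step 32. [r6c9∈{9}] r6c9's peers cover all but 9 ⇒ r6c9=9.
Step 33. [r4c5∈{4,9}] 9 has one home in box 5: r4c5 ⇒ r4c5=9.
Step 34. [r6c5∈{4,7}] 4 has one home in col 5: r6c5 ⇒ r6c5=4.
Step 35. [r8c5∈{7}] r8c5 is down to just 7 ⇒ r8c5=7.
Step 36. [r9c6∈{8}] r9c6 is down to just 8. So r9c6=8.
Step 37. [r4c3∈{1}] nothing but 1 survives at r4c3 ⇒ r4c3=1.
Step 38. [r6c7∈{6}] r6c7 has the single candidate 6. So r6c7=6.
Step 39. [r8c8∈{3}] r8c8 has the single candidate 3. So r8c8=3.
Step 40. [r8c4∈{9}] only 9 remains possible at r8c4 ⇒ r8c4=9.
Step 41. [r4c2∈{4}] r4c2 has the single candidate 4, so r4c2=4.
Step 42. [r7c4∈{4}] nothing but 4 survives at r7c4. So r7c4=4.
Step 43. [r2c1∈{5}] r2c1 has the single candidate 5. So r2c1=5.
Step 44. [r5c2∈{9}] r5c2 has the single candidate 9. So r5c2=9.
Step 45. [r1c4∈{5}] r1c4's peers cover all but 5, so r1c4=5.
Step 46. [r6c4∈{7}] r6c4's peers cover all but 7 ⇒ r6c4=7.
Step 47. [r3c1∈{4}] only 4 remains possible at r3c1 ⇒ r3c1=4.
Step 48. [r7c7∈{8}] r7c7's peers cover all but 8. So r7c7=8.
Step 49. [r9c1∈{3}] nothing but 3 survives at r9c1 ⇒ r9c1=3.
Step 50. [r6c8∈{2}] r6c8 is down to just 2 ⇒ r6c8=2.
Step 51. [r3c5∈{1}] r3c5 is down to just 1. So r3c5=1.
Step 52. [r1c7∈{7}] only 7 remains possible at r1c7. So r1c7=7.

Answer: 9 1 3 5 8 4 7 6 2 / 5 6 8 3 2 7 1 9 4 / 4 2 7 6 1 9 5 8 3 / 7 4 1 2 9 6 3 5 8 / 2 9 6 8 5 3 4 7 1 / 8 3 5 7 4 1 6 2 9 / 6 5 9 4 3 2 8 1 7 / 1 8 4 9 7 5 2 3 6 / 3 7 2 1 6 8 9 4 5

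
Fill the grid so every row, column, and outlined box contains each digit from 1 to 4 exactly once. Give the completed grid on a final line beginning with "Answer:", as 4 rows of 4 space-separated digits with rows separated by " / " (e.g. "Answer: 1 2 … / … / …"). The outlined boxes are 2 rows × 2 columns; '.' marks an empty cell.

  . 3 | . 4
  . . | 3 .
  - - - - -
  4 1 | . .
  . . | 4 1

Step 1. [r2c4∈{2}] r2c4 has the single candidate 2. So r2c4=2.
Step 2. [r1c1∈{1,2}] in row 1, 2 fits only at r1c1. So r1c1=2.
Step 3. [r3c3∈{2}] only 2 remains possible at r3c3, so r3c3=2.
Step 4. [r4c2∈{2}] nothing but 2 survives at r4c2, so r4c2=2.
Step 5. [r2c1∈{1}] r2c1 is down to just 1, so r2c1=1.
Step 6. [r4c1∈{3}] r4c1 has the single candidate 3, so r4c1=3.
Step 7. [r3c4∈{3}] r3c4 has the single candidate 3 ⇒ r3c4=3.
Step 8. [r1c3∈{1}] r1c3 has the single candidate 1. So r1c3=1.
Step 9. [r2c2∈{4}] r2c2 has the single candidate 4. So r2c2=4.

Answer: 2 3 1 4 / 1 4 3 2 / 4 1 2 3 / 3 2 4 1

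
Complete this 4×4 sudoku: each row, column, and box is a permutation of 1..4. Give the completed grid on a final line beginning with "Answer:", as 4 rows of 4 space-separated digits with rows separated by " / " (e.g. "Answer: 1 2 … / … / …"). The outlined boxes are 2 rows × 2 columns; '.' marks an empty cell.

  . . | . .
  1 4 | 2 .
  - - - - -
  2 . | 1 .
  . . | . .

Step 1. [r2c4∈{3}] only 3 remains possible at r2c4, so r2c4=3.
Step 2. [r4c3∈{3,4}] across col 3, 3 lands solely at r4c3, so r4c3=3.
Step 3. [r3c4∈{4}] r3c4 is down to just 4 ⇒ r3c4=4.
Step 4. [r1c2∈{2,3}] across row 1, 2 lands solely at r1c2 ⇒ r1c2=2.
Step 5. [r3c2∈{3}] only 3 remains possible at r3c2. So r3c2=3.
Step 6. [r1c3∈{4}] only 4 remains possible at r1c3. So r1c3=4.
Step 7. [r4c4∈{2}] r4c4 has the single candidate 2 ⇒ r4c4=2.
Step 8. [r1c4∈{1}] nothing but 1 survives at r1c4 ⇒ r1c4=1.
Step 9. [r4c1∈{4}] nothing but 4 survives at r4c1. So r4c1=4.
Step 10. [r1c1∈{3}] r1c1's peers cover all but 3, so r1c1=3.
Step 11. [r4c2∈{1}] r4c2's peers cover all but 1. So r4c2=1.

Answer: 3 2 4 1 / 1 4 2 3 / 2 3 1 4 / 4 1 3 2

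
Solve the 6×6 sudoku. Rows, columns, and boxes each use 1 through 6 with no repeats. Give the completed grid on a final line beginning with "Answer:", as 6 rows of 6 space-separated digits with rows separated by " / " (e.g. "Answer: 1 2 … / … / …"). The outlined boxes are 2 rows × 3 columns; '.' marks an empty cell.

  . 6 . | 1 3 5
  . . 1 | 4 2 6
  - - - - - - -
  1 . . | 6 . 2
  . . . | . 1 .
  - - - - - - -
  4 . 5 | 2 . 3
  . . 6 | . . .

Step 1. [r4c6∈{4}] r4c6 has the single candidate 4. So r4c6=4.
Step 2. [r4c4∈{3,5}] r4c4 is the only open cell in col 4 admitting 3, so r4c4=3.
Step 3. [r4c3∈{2}] r4c3 has the single candidate 2. So r4c3=2.
Step 4. [r6c2∈{1,2,3}] across col 2, 2 lands solely at r6c2. So r6c2=2.
Step 5. [r3c2∈{3,4,5}] 4 has one home in col 2: r3c2 ⇒ r3c2=4.
Step 6. [r4c2∈{5}] only 5 remains possible at r4c2 ⇒ r4c2=5.
Step 7. [r2c1∈{3,5}] row 2 places 5 nowhere but r2c1 ⇒ r2c1=5.
Step 8. [r6c4∈{5}] r6c4 has the single candidate 5. So r6c4=5.
Step 9. [r3c3∈{3}] r3c3's peers cover all but 3, so r3c3=3.
Step 10. [r2c2∈{3}] r2c2's peers cover all but 3. So r2c2=3.
Step 11. [r5c5∈{6}] r5c5 is down to just 6, so r5c5=6.
Step 12. [r6c5∈{4}] r6c5 is down to just 4, so r6c5=4.
Step 13. [r1c1∈{2}] r1c1 has the single candidate 2 ⇒ r1c1=2.
Step 14. [r6c6∈{1}] only 1 remains possible at r6c6. So r6c6=1.
Step 15. [r3c5∈{5}] only 5 remains possible at r3c5 ⇒ r3c5=5.
Step 16. [r1c3∈{4}] r1c3 is down to just 4, so r1c3=4.
Step 17. [r4c1∈{6}] r4c1 has the single candidate 6. So r4c1=6.
Step 18. [r5c2∈{1}] r5c2's peers cover all but 1. So r5c2=1.
Step 19. [r6c1∈{3}] only 3 remains possible at r6c1 ⇒ r6c1=3.

Answer: 2 6 4 1 3 5 / 5 3 1 4 2 6 / 1 4 3 6 5 2 / 6 5 2 3 1 4 / 4 1 5 2 6 3 / 3 2 6 5 4 1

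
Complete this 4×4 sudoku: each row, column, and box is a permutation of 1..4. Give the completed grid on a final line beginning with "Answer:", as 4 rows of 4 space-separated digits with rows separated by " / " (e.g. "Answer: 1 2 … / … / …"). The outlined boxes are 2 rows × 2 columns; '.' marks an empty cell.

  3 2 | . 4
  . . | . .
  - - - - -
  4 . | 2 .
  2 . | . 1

Step 1. [r3c4∈{3}] only 3 remains possible at r3c4 ⇒ r3c4=3.
Step 2. [r2c1∈{1}] only 1 remains possible at r2c1, so r2c1=1.
Step 3. [r2c3∈{3}] r2c3 has the single candidate 3, so r2c3=3.
Step 4. [r1c3∈{1}] r1c3 has the single candidate 1. So r1c3=1.
Step 5. [r4c2∈{3}] r4c2 has the single candidate 3. So r4c2=3.
Step 6. [r3c2∈{1}] only 1 remains possible at r3c2. So r3c2=1.
Step 7. [r2c4∈{2}] nothing but 2 survives at r2c4, so r2c4=2.
Step 8. [r2c2∈{4}] nothing but 4 survives at r2c2 ⇒ r2c2=4.
Step 9. [r4c3∈{4}] r4c3 is down to just 4. So r4c3=4.

Answer: 3 2 1 4 / 1 4 3 2 / 4 1 2 3 / 2 3 4 1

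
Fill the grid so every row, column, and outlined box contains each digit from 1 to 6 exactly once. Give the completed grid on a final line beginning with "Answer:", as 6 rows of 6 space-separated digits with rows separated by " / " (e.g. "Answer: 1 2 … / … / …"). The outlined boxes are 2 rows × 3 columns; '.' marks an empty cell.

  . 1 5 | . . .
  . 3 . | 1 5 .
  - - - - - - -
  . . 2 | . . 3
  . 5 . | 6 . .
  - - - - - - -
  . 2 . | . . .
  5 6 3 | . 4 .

Step 1. [r3c1∈{1,4,6}] across row 3, 6 lands solely at r3c1. So r3c1=6.
Step 2. [r6c6∈{1,2}] across row 6, 1 lands solely at r6c6, so r6c6=1.
Step 3. [r3c2∈{4}] only 4 remains possible at r3c2. So r3c2=4.
Step 4. [r1c4∈{2,3,4}] across col 4, 4 lands solely at r1c4. So r1c4=4.
Step 5. [r4c3∈{1}] nothing but 1 survives at r4c3. So r4c3=1.
Step 6. [r1c5∈{2,3,6}] in row 1, 3 fits only at r1c5. So r1c5=3.
Step 7. [r1c6∈{2,6}] row 1 places 6 nowhere but r1c6, so r1c6=6.
Step 8. [r2c6∈{2}] only 2 remains possible at r2c6 ⇒ r2c6=2.
Step 9. [r2c1∈{4}] nothing but 4 survives at r2c1, so r2c1=4.
Step 10. [r5c4∈{3,5}] in row 5, 3 fits only at r5c4 ⇒ r5c4=3.
Step 11. [r5c6∈{5}] r5c6 has the single candidate 5. So r5c6=5.
Step 12. [r1c1∈{2}] nothing but 2 survives at r1c1. So r1c1=2.
Step 13. [r2c3∈{6}] r2c3's peers cover all but 6. So r2c3=6.
Step 14. [r3c4∈{5}] r3c4 is down to just 5 ⇒ r3c4=5.
Step 15. [r6c4∈{2}] nothing but 2 survives at r6c4 ⇒ r6c4=2.
Step 16. [r3c5∈{1}] only 1 remains possible at r3c5, so r3c5=1.
Step 17. [r5c3∈{4}] r5c3 is down to just 4, so r5c3=4.
Step 18. [r5c5∈{6}] r5c5 is down to just 6 ⇒ r5c5=6.
Step 19. [r4c5∈{2}] nothing but 2 survives at r4c5, so r4c5=2.
Step 20. [r4c6∈{4}] only 4 remains possible at r4c6, so r4c6=4.
Step 21. [r4c1∈{3}] r4c1 has the single candidate 3, so r4c1=3.
Step 22. [r5c1∈{1}] r5c1 is down to just 1, so r5c1=1.

Answer: 2 1 5 4 3 6 / 4 3 6 1 5 2 / 6 4 2 5 1 3 / 3 5 1 6 2 4 / 1 2 4 3 6 5 / 5 6 3 2 4 1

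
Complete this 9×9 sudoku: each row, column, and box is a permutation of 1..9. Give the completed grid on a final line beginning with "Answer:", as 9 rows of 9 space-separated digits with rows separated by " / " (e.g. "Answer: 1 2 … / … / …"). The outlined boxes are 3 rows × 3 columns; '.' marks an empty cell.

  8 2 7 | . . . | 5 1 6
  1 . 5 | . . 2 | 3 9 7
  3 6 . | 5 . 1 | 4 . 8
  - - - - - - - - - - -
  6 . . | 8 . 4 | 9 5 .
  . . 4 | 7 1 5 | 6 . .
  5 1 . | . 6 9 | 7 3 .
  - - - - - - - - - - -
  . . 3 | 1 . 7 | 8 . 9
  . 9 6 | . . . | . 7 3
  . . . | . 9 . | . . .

Step 1. [r6c4∈{2}] nothing but 2 survives at r6c4, so r6c4=2.
Step 2. [r8c4∈{4}] r8c4 has the single candidate 4 ⇒ r8c4=4.
Step 3. [r8c1∈{2}] r8c1's peers cover all but 2, so r8c1=2.
Step 4. [r7c1∈{4}] r7c1 has the single candidate 4 ⇒ r7c1=4.
Step 5. [r9c9∈{1,2,4,5}] r9c9 is the only open cell in col 9 admitting 5. So r9c9=5.
Step 6. [r9c6∈{3,6,8}] 6 has one home in col 6: r9c6, so r9c6=6.
Step 7. [r9c7∈{1,2}] col 7 places 2 nowhere but r9c7 ⇒ r9c7=2.
Step 8. [r6c3∈{8}] r6c3's peers cover all but 8, so r6c3=8.
Step 9. [r4c5∈{3}] r4c5 has the single candidate 3 ⇒ r4c5=3.
Step 10. [r8c5∈{5,8}] r8c5 is the only open cell in row 8 admitting 5. So r8c5=5.
Step 11. [r5c9∈{2}] r5c9's peers cover all but 2 ⇒ r5c9=2.
Step 12. [r9c1∈{7}] only 7 remains possible at r9c1 ⇒ r9c1=7.
Step 13. [r2c5∈{4,8}] 8 has one home in row 2: r2c5, so r2c5=8.
Step 14. [r9c4∈{3}] nothing but 3 survives at r9c4, so r9c4=3.
Step 15. [r1c6∈{3}] r1c6's peers cover all but 3. So r1c6=3.
Step 16. [r1c5∈{4}] r1c5 has the single candidate 4 ⇒ r1c5=4.
Step 17. [r8c6∈{8}] only 8 remains possible at r8c6, so r8c6=8.
Step 18. [r4c3∈{2}] nothing but 2 survives at r4c3 ⇒ r4c3=2.
Step 19. [r7c8∈{6}] only 6 remains possible at r7c8. So r7c8=6.
Step 20. [r6c9∈{4}] r6c9's peers cover all but 4, so r6c9=4.
Step 21. [r2c4∈{6}] r2c4's peers cover all but 6 ⇒ r2c4=6.
Step 22. [r5c8∈{8}] r5c8 has the single candidate 8. So r5c8=8.
Step 23. [r9c8∈{4}] r9c8 is down to just 4. So r9c8=4.
Step 24. [r3c3∈{9}] only 9 remains possible at r3c3 ⇒ r3c3=9.
Step 25. [r9c2∈{8}] r9c2 is down to just 8. So r9c2=8.
Step 26. [r8c7∈{1}] r8c7 is down to just 1 ⇒ r8c7=1.
Step 27. [r7c2∈{5}] r7c2 has the single candidate 5. So r7c2=5.
Step 28. [r5c1∈{9}] nothing but 9 survives at r5c1. So r5c1=9.
Step 29. [r7c5∈{2}] r7c5 has the single candidate 2 ⇒ r7c5=2.
Step 30. [r9c3∈{1}] only 1 remains possible at r9c3, so r9c3=1.
Step 31. [r1c4∈{9}] nothing but 9 survives at r1c4, so r1c4=9.
Step 32. [r4c9∈{1}] nothing but 1 survives at r4c9 ⇒ r4c9=1.
Step 33. [r4c2∈{7}] r4c2's peers cover all but 7 ⇒ r4c2=7.
Step 34. [r2c2∈{4}] only 4 remains possible at r2c2. So r2c2=4.
Step 35. [r3c5∈{7}] only 7 remains possible at r3c5 ⇒ r3c5=7.
Step 36. [r3c8∈{2}] nothing but 2 survives at r3c8 ⇒ r3c8=2.
Step 37. [r5c2∈{3}] nothing but 3 survives at r5c2 ⇒ r5c2=3.

Answer: 8 2 7 9 4 3 5 1 6 / 1 4 5 6 8 2 3 9 7 / 3 6 9 5 7 1 4 2 8 / 6 7 2 8 3 4 9 5 1 / 9 3 4 7 1 5 6 8 2 / 5 1 8 2 6 9 7 3 4 / 4 5 3 1 2 7 8 6 9 / 2 9 6 4 5 8 1 7 3 / 7 8 1 3 9 6 2 4 5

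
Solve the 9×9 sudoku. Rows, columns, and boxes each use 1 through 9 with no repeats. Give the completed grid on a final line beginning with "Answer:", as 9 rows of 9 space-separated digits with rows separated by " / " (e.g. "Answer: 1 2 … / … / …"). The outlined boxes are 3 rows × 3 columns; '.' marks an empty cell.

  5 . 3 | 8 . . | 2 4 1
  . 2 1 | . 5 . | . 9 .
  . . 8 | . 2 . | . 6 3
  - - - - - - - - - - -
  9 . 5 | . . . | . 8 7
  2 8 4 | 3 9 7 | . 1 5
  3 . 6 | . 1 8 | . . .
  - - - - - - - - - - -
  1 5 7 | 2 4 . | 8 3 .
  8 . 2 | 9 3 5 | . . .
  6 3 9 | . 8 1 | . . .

Step 1. [r2c7∈{7}] r2c7's peers cover all but 7, so r2c7=7.
Step 2. [r2c1∈{4}] r2c1's peers cover all but 4, so r2c1=4.
Step 3. [r1c2∈{6,7,9}] r1c2 is the only open cell in col 2 admitting 6. So r1c2=6.
Step 4. [r7c6∈{6}] only 6 remains possible at r7c6 ⇒ r7c6=6.
Step 5. [r9c8∈{2,5,7}] in col 8, 5 fits only at r9c8, so r9c8=5.
Step 6. [r9c7∈{4}] r9c7 is down to just 4, so r9c7=4.
Step 7. [r6c9∈{2,4,9}] 4 has one home in col 9: r6c9. So r6c9=4.
Step 8. [r3c4∈{1,4,7}] in row 3, 1 fits only at r3c4, so r3c4=1.
Step 9. [r5c7∈{6}] r5c7's peers cover all but 6, so r5c7=6.
Step 10. [r3c6∈{4,9}] row 3 places 4 nowhere but r3c6 ⇒ r3c6=4.
Step 11. [r4c5∈{6}] only 6 remains possible at r4c5. So r4c5=6.
Step 12. [r3c2∈{7,9}] row 3 places 9 nowhere but r3c2. So r3c2=9.
Step 13. [r2c4∈{6}] r2c4 is down to just 6, so r2c4=6.
Step 14. [r8c8∈{7}] r8c8 has the single candidate 7. So r8c8=7.
Step 15. [r3c1∈{7}] nothing but 7 survives at r3c1, so r3c1=7.
Step 16. [r4c7∈{3}] r4c7 is down to just 3 ⇒ r4c7=3.
Step 17. [r6c2∈{7}] nothing but 7 survives at r6c2. So r6c2=7.
Step 18. [r6c7∈{9}] nothing but 9 survives at r6c7 ⇒ r6c7=9.
Step 19. [r1c6∈{9}] only 9 remains possible at r1c6 ⇒ r1c6=9.
Step 20. [r9c9∈{2}] r9c9's peers cover all but 2, so r9c9=2.
Step 21. [r8c2∈{4}] r8c2's peers cover all but 4, so r8c2=4.
Step 22. [r4c2∈{1}] r4c2's peers cover all but 1 ⇒ r4c2=1.
Step 23. [r6c8∈{2}] nothing but 2 survives at r6c8 ⇒ r6c8=2.
Step 24. [r8c9∈{6}] r8c9 is down to just 6 ⇒ r8c9=6.
Step 25. [r1c5∈{7}] r1c5's peers cover all but 7, so r1c5=7.
Step 26. [r9c4∈{7}] r9c4's peers cover all but 7. So r9c4=7.
Step 27. [r4c6∈{2}] r4c6's peers cover all but 2 ⇒ r4c6=2.
Step 28. [r3c7∈{5}] only 5 remains possible at r3c7. So r3c7=5.
Step 29. [r6c4∈{5}] only 5 remains possible at r6c4. So r6c4=5.
Step 30. [r7c9∈{9}] r7c9 has the single candidate 9. So r7c9=9.
Step 31. [r4c4∈{4}] nothing but 4 survives at r4c4, so r4c4=4.
Step 32. [r2c6∈{3}] r2c6 is down to just 3. So r2c6=3.
Step 33. [r8c7∈{1}] r8c7 is down to just 1. So r8c7=1.
Step 34. [r2c9∈{8}] nothing but 8 survives at r2c9, so r2c9=8.

Answer: 5 6 3 8 7 9 2 4 1 / 4 2 1 6 5 3 7 9 8 / 7 9 8 1 2 4 5 6 3 / 9 1 5 4 6 2 3 8 7 / 2 8 4 3 9 7 6 1 5 / 3 7 6 5 1 8 9 2 4 / 1 5 7 2 4 6 8 3 9 / 8 4 2 9 3 5 1 7 6 / 6 3 9 7 8 1 4 5 2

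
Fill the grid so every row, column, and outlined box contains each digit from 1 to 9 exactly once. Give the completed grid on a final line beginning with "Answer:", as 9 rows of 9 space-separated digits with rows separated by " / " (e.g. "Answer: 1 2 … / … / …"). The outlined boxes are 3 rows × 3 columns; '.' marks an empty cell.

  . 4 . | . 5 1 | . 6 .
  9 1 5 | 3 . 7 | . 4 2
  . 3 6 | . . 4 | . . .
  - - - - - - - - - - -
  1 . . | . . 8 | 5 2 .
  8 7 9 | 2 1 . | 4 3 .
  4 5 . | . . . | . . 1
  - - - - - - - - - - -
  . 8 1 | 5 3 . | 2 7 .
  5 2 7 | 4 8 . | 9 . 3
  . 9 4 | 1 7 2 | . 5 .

Step 1. [r2c7∈{8}] nothing but 8 survives at r2c7 ⇒ r2c7=8.
Step 2. [r5c9∈{6}] r5c9's peers cover all but 6, so r5c9=6.
Step 3. [r6c7∈{7}] r6c7 has the single candidate 7. So r6c7=7.
Step 4. [r4c9∈{9}] nothing but 9 survives at r4c9. So r4c9=9.
Step 5. [r1c4∈{8,9}] across row 1, 9 lands solely at r1c4. So r1c4=9.
Step 6. [r6c4∈{6}] r6c4 has the single candidate 6. So r6c4=6.
Step 7. [r7c1∈{6}] r7c1's peers cover all but 6, so r7c1=6.
Step 8. [r1c9∈{7}] r1c9 is down to just 7 ⇒ r1c9=7.
Step 9. [r1c1∈{2}] r1c1 is down to just 2 ⇒ r1c1=2.
Step 10. [r6c6∈{3,9}] r6c6 is the only open cell in col 6 admitting 3. So r6c6=3.
Step 11. [r3c8∈{1,9}] across row 3, 9 lands solely at r3c8 ⇒ r3c8=9.
Step 12. [r6c5∈{9}] nothing but 9 survives at r6c5 ⇒ r6c5=9.
Step 13. [r8c6∈{6}] r8c6's peers cover all but 6 ⇒ r8c6=6.
Step 14. [r3c1∈{7}] only 7 remains possible at r3c1 ⇒ r3c1=7.
Step 15. [r6c8∈{8}] r6c8 has the single candidate 8, so r6c8=8.
Step 16. [r7c9∈{4}] nothing but 4 survives at r7c9. So r7c9=4.
Step 17. [r4c4∈{7}] r4c4 has the single candidate 7. So r4c4=7.
Step 18. [r9c9∈{8}] r9c9 has the single candidate 8 ⇒ r9c9=8.
Step 19. [r4c2∈{6}] nothing but 6 survives at r4c2, so r4c2=6.
Step 20. [r9c1∈{3}] only 3 remains possible at r9c1. So r9c1=3.
Step 21. [r9c7∈{6}] r9c7 has the single candidate 6, so r9c7=6.
Step 22. [r6c3∈{2}] only 2 remains possible at r6c3 ⇒ r6c3=2.
Step 23. [r1c3∈{8}] r1c3 has the single candidate 8. So r1c3=8.
Step 24. [r3c7∈{1}] r3c7 is down to just 1. So r3c7=1.
Step 25. [r1c7∈{3}] r1c7 is down to just 3. So r1c7=3.
Step 26. [r8c8∈{1}] only 1 remains possible at r8c8, so r8c8=1.
Step 27. [r4c3∈{3}] r4c3's peers cover all but 3, so r4c3=3.
Step 28. [r2c5∈{6}] only 6 remains possible at r2c5. So r2c5=6.
Step 29. [r7c6∈{9}] only 9 remains possible at r7c6. So r7c6=9.
Step 30. [r3c4∈{8}] r3c4's peers cover all but 8, so r3c4=8.
Step 31. [r3c5∈{2}] r3c5 is down to just 2, so r3c5=2.
Step 32. [r5c6∈{5}] nothing but 5 survives at r5c6, so r5c6=5.
Step 33. [r3c9∈{5}] only 5 remains possible at r3c9 ⇒ r3c9=5.
Step 34. [r4c5∈{4}] only 4 remains possible at r4c5, so r4c5=4.

Answer: 2 4 8 9 5 1 3 6 7 / 9 1 5 3 6 7 8 4 2 / 7 3 6 8 2 4 1 9 5 / 1 6 3 7 4 8 5 2 9 / 8 7 9 2 1 5 4 3 6 / 4 5 2 6 9 3 7 8 1 / 6 8 1 5 3 9 2 7 4 / 5 2 7 4 8 6 9 1 3 / 3 9 4 1 7 2 6 5 8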